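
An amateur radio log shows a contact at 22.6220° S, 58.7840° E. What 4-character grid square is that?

LG97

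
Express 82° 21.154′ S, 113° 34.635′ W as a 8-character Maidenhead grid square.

Offset from 180°W / 90°S: lon 66.42275°, lat 7.64743°.
Field: 66.42275/20 → 3 → D, 7.64743/10 → 0 → A; chars DA.
Square: 6.42275/2 → 3, 7.64743/1 → 7; chars 37.
Subsquare: 0.42275/0.0833333 → 5 → f, 0.64743/0.0416667 → 15 → p; chars fp.
Extended square: 0.00608/0.00833333 → 0, 0.02243/0.00416667 → 5; chars 05.

DA37fp05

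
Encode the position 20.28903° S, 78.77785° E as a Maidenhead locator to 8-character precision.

MG99jr30

Shift to the Maidenhead origin (180°W, 90°S): lon 258.77785, lat 69.71097.
Field: lon ⌊258.77785/20⌋ = 12 → M; lat ⌊69.71097/10⌋ = 6 → G.
Square: lon ⌊18.77785/2⌋ = 9; lat ⌊9.71097/1⌋ = 9.
Subsquare: lon ⌊0.77785/0.0833333⌋ = 9 → j; lat ⌊0.71097/0.0416667⌋ = 17 → r.
Extended square: lon ⌊0.02785/0.00833333⌋ = 3; lat ⌊0.00264/0.00416667⌋ = 0.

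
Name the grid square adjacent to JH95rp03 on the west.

JH95qp93

Longitude extended square 0; −1 → -1, wraps to 9, carry into subsquare.
Longitude subsquare r = 17; −1 → 16 = q.
The latitude characters are unchanged.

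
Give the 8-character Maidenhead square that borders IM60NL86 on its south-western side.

Longitude extended square 8; −1 → 7.
Latitude extended square 6; −1 → 5.

IM60nl75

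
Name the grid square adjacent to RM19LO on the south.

RM19ln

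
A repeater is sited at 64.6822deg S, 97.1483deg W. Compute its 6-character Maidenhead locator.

Shift to the Maidenhead origin (180°W, 90°S): lon 82.8517, lat 25.3178.
Field: 82.8517/20 → 4 → E, 25.3178/10 → 2 → C; chars EC.
Square: 2.8517/2 → 1, 5.3178/1 → 5; chars 15.
Subsquare: 0.8517/0.0833333 → 10 → k, 0.3178/0.0416667 → 7 → h; chars kh.

EC15kh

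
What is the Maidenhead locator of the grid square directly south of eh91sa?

EH90sx

Latitude subsquare a = 0; −1 → -1, wraps to 23 = x, carry into square.
Latitude square 1; −1 → 0.
The longitude characters are unchanged.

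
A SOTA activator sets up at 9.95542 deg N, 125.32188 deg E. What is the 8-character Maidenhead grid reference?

PJ29pw89

Offset from 180°W / 90°S: lon 305.32188°, lat 99.95542°.
Field: 305.32188/20 → 15 → P, 99.95542/10 → 9 → J; chars PJ.
Square: 5.32188/2 → 2, 9.95542/1 → 9; chars 29.
Subsquare: 1.32188/0.0833333 → 15 → p, 0.95542/0.0416667 → 22 → w; chars pw.
Extended square: 0.07188/0.00833333 → 8, 0.03875/0.00416667 → 9; chars 89.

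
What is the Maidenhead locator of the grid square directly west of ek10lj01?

EK10kj91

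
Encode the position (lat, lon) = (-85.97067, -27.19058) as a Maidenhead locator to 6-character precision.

HA64ja

Offset from 180°W / 90°S: lon 152.8094°, lat 4.0293°.
Field (20°×10°, letters A–R): 152.8094/20 → 7 → H, 4.0293/10 → 0 → A; chars HA.
Square (2°×1°, digits 0–9): 12.8094/2 → 6, 4.0293/1 → 4; chars 64.
Subsquare (5′×2.5′, letters a–x): 0.8094/0.0833333 → 9 → j, 0.0293/0.0416667 → 0 → a; chars ja.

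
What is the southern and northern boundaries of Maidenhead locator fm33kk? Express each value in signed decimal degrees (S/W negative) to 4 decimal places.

Field F=5, M=12: +5·20° lon, +12·10° lat → SW at lon -80°, lat 30°.
Square 3, 3: +3·2° lon, +3·1° lat → SW at lon -74°, lat 33°.
Subsquare k=10, k=10: +10·0.0833333° lon, +10·0.0416667° lat → SW at lon -73.1667°, lat 33.4167°.
Cell spans 0.0833333° lon × 0.0416667° lat.
south 33.4167, north 33.4583.

33.4167, 33.4583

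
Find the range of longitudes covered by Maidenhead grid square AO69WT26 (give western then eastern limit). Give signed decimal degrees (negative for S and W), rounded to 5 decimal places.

Field A=0, O=14: +0·20° lon, +14·10° lat → SW at lon -180°, lat 50°.
Square 6, 9: +6·2° lon, +9·1° lat → SW at lon -168°, lat 59°.
Subsquare w=22, t=19: +22·0.0833333° lon, +19·0.0416667° lat → SW at lon -166.167°, lat 59.7917°.
Extended square 2, 6: +2·0.00833333° lon, +6·0.00416667° lat → SW at lon -166.15°, lat 59.8167°.
Cell spans 0.00833333° lon × 0.00416667° lat.
west -166.15000, east -166.14167.

-166.15000, -166.14167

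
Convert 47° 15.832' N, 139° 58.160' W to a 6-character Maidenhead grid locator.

Shift to the Maidenhead origin (180°W, 90°S): lon 40.0307, lat 137.2639.
Field: 40.0307/20 → 2 → C, 137.2639/10 → 13 → N; chars CN.
Square: 0.0307/2 → 0, 7.2639/1 → 7; chars 07.
Subsquare: 0.0307/0.0833333 → 0 → a, 0.2639/0.0416667 → 6 → g; chars ag.

CN07ag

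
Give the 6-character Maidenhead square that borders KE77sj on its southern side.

Latitude subsquare j = 9; −1 → 8 = i.
The longitude characters are unchanged.

KE77si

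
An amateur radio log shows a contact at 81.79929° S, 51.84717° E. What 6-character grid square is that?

Shift to the Maidenhead origin (180°W, 90°S): lon 231.8472, lat 8.2007.
Field: 231.8472/20 → 11 → L, 8.2007/10 → 0 → A; chars LA.
Square: 11.8472/2 → 5, 8.2007/1 → 8; chars 58.
Subsquare: 1.8472/0.0833333 → 22 → w, 0.2007/0.0416667 → 4 → e; chars we.

LA58we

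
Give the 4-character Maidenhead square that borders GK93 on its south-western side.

GK82

Longitude square 9; −1 → 8.
Latitude square 3; −1 → 2.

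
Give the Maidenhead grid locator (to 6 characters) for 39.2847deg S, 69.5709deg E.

MF40sr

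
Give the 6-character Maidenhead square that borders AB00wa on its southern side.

Latitude subsquare a = 0; −1 → -1, wraps to 23 = x, carry into square.
Latitude square 0; −1 → -1, wraps to 9, carry into field.
Latitude field B = 1; −1 → 0 = A.
The longitude characters are unchanged.

AA09wx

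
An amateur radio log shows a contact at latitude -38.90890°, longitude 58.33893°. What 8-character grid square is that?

Add 180° to longitude and 90° to latitude: 238.33893, 51.09110.
Field (20°×10°, letters A–R): 238.33893/20 → 11 → L, 51.09110/10 → 5 → F; chars LF.
Square (2°×1°, digits 0–9): 18.33893/2 → 9, 1.09110/1 → 1; chars 91.
Subsquare (5′×2.5′, letters a–x): 0.33893/0.0833333 → 4 → e, 0.09110/0.0416667 → 2 → c; chars ec.
Extended square (30″×15″, digits 0–9): 0.00560/0.00833333 → 0, 0.00777/0.00416667 → 1; chars 01.

LF91ec01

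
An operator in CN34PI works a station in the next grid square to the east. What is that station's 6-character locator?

CN34qi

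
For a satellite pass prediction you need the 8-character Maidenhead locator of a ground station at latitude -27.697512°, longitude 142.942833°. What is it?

Shift to the Maidenhead origin (180°W, 90°S): lon 322.94283, lat 62.30249.
Field (20°×10°, letters A–R): lon ⌊322.94283/20⌋ = 16 → Q; lat ⌊62.30249/10⌋ = 6 → G.
Square (2°×1°, digits 0–9): lon ⌊2.94283/2⌋ = 1; lat ⌊2.30249/1⌋ = 2.
Subsquare (5′×2.5′, letters a–x): lon ⌊0.94283/0.0833333⌋ = 11 → l; lat ⌊0.30249/0.0416667⌋ = 7 → h.
Extended square (30″×15″, digits 0–9): lon ⌊0.02617/0.00833333⌋ = 3; lat ⌊0.01082/0.00416667⌋ = 2.

QG12lh32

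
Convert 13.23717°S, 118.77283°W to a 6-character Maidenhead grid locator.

DH06os

Shift to the Maidenhead origin (180°W, 90°S): lon 61.2272, lat 76.7628.
Field: lon ⌊61.2272/20⌋ = 3 → D; lat ⌊76.7628/10⌋ = 7 → H.
Square: lon ⌊1.2272/2⌋ = 0; lat ⌊6.7628/1⌋ = 6.
Subsquare: lon ⌊1.2272/0.0833333⌋ = 14 → o; lat ⌊0.7628/0.0416667⌋ = 18 → s.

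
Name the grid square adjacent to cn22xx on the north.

CN23xa

Latitude subsquare x = 23; +1 → 24, wraps to 0 = a, carry into square.
Latitude square 2; +1 → 3.
The longitude characters are unchanged.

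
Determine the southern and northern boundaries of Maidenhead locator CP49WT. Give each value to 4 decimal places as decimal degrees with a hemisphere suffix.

69.7917° N, 69.8333° N

Field C=2, P=15: +2·20° lon, +15·10° lat → SW at lon -140°, lat 60°.
Square 4, 9: +4·2° lon, +9·1° lat → SW at lon -132°, lat 69°.
Subsquare w=22, t=19: +22·0.0833333° lon, +19·0.0416667° lat → SW at lon -130.167°, lat 69.7917°.
Cell spans 0.0833333° lon × 0.0416667° lat.
south 69.7917° N, north 69.8333° N.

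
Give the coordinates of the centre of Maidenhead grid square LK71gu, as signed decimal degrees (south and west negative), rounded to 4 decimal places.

11.8542, 54.5417

Field L=11, K=10: +11·20° lon, +10·10° lat → SW at lon 40°, lat 10°.
Square 7, 1: +7·2° lon, +1·1° lat → SW at lon 54°, lat 11°.
Subsquare g=6, u=20: +6·0.0833333° lon, +20·0.0416667° lat → SW at lon 54.5°, lat 11.8333°.
Cell spans 0.0833333° lon × 0.0416667° lat. Centre is SW corner plus half of each.
latitude 11.8542, longitude 54.5417.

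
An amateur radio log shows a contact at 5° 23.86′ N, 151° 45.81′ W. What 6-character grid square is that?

Shift to the Maidenhead origin (180°W, 90°S): lon 28.2365, lat 95.3977.
Field: 28.2365/20 → 1 → B, 95.3977/10 → 9 → J; chars BJ.
Square: 8.2365/2 → 4, 5.3977/1 → 5; chars 45.
Subsquare: 0.2365/0.0833333 → 2 → c, 0.3977/0.0416667 → 9 → j; chars cj.

BJ45cj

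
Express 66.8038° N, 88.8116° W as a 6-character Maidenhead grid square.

EP56ot

Offset from 180°W / 90°S: lon 91.1884°, lat 156.8038°.
Field: lon ⌊91.1884/20⌋ = 4 → E; lat ⌊156.8038/10⌋ = 15 → P.
Square: lon ⌊11.1884/2⌋ = 5; lat ⌊6.8038/1⌋ = 6.
Subsquare: lon ⌊1.1884/0.0833333⌋ = 14 → o; lat ⌊0.8038/0.0416667⌋ = 19 → t.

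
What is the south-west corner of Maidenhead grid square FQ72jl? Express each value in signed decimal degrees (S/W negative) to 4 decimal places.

Field F=5, Q=16: +5·20° lon, +16·10° lat → SW at lon -80°, lat 70°.
Square 7, 2: +7·2° lon, +2·1° lat → SW at lon -66°, lat 72°.
Subsquare j=9, l=11: +9·0.0833333° lon, +11·0.0416667° lat → SW at lon -65.25°, lat 72.4583°.
latitude 72.4583, longitude -65.2500.

72.4583, -65.2500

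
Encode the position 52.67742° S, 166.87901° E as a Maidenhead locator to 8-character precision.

RD37kh57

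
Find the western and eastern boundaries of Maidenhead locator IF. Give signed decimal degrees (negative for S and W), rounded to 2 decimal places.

Field I=8, F=5: +8·20° lon, +5·10° lat → SW at lon -20°, lat -40°.
Cell spans 20° lon × 10° lat.
west -20.00, east 0.00.

-20.00, 0.00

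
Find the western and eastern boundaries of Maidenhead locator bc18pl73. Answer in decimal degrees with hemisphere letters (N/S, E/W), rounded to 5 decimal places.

156.69167° W, 156.68333° W

Field B=1, C=2: +1·20° lon, +2·10° lat → SW at lon -160°, lat -70°.
Square 1, 8: +1·2° lon, +8·1° lat → SW at lon -158°, lat -62°.
Subsquare p=15, l=11: +15·0.0833333° lon, +11·0.0416667° lat → SW at lon -156.75°, lat -61.5417°.
Extended square 7, 3: +7·0.00833333° lon, +3·0.00416667° lat → SW at lon -156.692°, lat -61.5292°.
Cell spans 0.00833333° lon × 0.00416667° lat.
west 156.69167° W, east 156.68333° W.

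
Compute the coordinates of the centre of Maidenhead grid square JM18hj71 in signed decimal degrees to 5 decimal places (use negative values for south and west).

Field J=9, M=12: +9·20° lon, +12·10° lat → SW at lon 0°, lat 30°.
Square 1, 8: +1·2° lon, +8·1° lat → SW at lon 2°, lat 38°.
Subsquare h=7, j=9: +7·0.0833333° lon, +9·0.0416667° lat → SW at lon 2.58333°, lat 38.375°.
Extended square 7, 1: +7·0.00833333° lon, +1·0.00416667° lat → SW at lon 2.64167°, lat 38.3792°.
Cell spans 0.00833333° lon × 0.00416667° lat. Centre is SW corner plus half of each.
latitude 38.38125, longitude 2.64583.

38.38125, 2.64583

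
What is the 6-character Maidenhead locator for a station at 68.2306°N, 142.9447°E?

Offset from 180°W / 90°S: lon 322.9447°, lat 158.2306°.
Field (20°×10°, letters A–R): 322.9447/20 → 16 → Q, 158.2306/10 → 15 → P; chars QP.
Square (2°×1°, digits 0–9): 2.9447/2 → 1, 8.2306/1 → 8; chars 18.
Subsquare (5′×2.5′, letters a–x): 0.9447/0.0833333 → 11 → l, 0.2306/0.0416667 → 5 → f; chars lf.

QP18lf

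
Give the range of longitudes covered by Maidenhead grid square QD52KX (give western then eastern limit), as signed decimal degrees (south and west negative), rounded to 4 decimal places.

Field Q=16, D=3: +16·20° lon, +3·10° lat → SW at lon 140°, lat -60°.
Square 5, 2: +5·2° lon, +2·1° lat → SW at lon 150°, lat -58°.
Subsquare k=10, x=23: +10·0.0833333° lon, +23·0.0416667° lat → SW at lon 150.833°, lat -57.0417°.
Cell spans 0.0833333° lon × 0.0416667° lat.
west 150.8333, east 150.9167.

150.8333, 150.9167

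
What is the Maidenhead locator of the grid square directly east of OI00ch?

Longitude subsquare c = 2; +1 → 3 = d.
The latitude characters are unchanged.

OI00dh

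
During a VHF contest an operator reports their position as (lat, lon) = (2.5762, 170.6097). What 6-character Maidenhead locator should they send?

RJ52hn

Offset from 180°W / 90°S: lon 350.6097°, lat 92.5762°.
Field: 350.6097/20 → 17 → R, 92.5762/10 → 9 → J; chars RJ.
Square: 10.6097/2 → 5, 2.5762/1 → 2; chars 52.
Subsquare: 0.6097/0.0833333 → 7 → h, 0.5762/0.0416667 → 13 → n; chars hn.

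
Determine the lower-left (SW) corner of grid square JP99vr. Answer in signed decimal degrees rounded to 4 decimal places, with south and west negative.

69.7083, 19.7500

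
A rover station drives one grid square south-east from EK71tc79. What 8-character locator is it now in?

EK71tc88

Longitude extended square 7; +1 → 8.
Latitude extended square 9; −1 → 8.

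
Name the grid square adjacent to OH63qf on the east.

OH63rf

Longitude subsquare q = 16; +1 → 17 = r.
The latitude characters are unchanged.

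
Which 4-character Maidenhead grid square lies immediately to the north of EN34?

Latitude square 4; +1 → 5.
The longitude characters are unchanged.

EN35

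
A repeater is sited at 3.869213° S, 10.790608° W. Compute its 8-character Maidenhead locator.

II46od51

Shift to the Maidenhead origin (180°W, 90°S): lon 169.20939, lat 86.13079.
Field: 169.20939/20 → 8 → I, 86.13079/10 → 8 → I; chars II.
Square: 9.20939/2 → 4, 6.13079/1 → 6; chars 46.
Subsquare: 1.20939/0.0833333 → 14 → o, 0.13079/0.0416667 → 3 → d; chars od.
Extended square: 0.04273/0.00833333 → 5, 0.00579/0.00416667 → 1; chars 51.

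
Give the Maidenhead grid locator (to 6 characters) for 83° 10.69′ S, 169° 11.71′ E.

RA46ot

Shift to the Maidenhead origin (180°W, 90°S): lon 349.1952, lat 6.8218.
Field: lon ⌊349.1952/20⌋ = 17 → R; lat ⌊6.8218/10⌋ = 0 → A.
Square: lon ⌊9.1952/2⌋ = 4; lat ⌊6.8218/1⌋ = 6.
Subsquare: lon ⌊1.1952/0.0833333⌋ = 14 → o; lat ⌊0.8218/0.0416667⌋ = 19 → t.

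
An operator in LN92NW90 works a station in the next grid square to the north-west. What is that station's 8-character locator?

LN92nw81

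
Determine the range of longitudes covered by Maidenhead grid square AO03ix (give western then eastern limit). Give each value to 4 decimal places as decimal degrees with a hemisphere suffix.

179.3333° W, 179.2500° W

Field A=0, O=14: +0·20° lon, +14·10° lat → SW at lon -180°, lat 50°.
Square 0, 3: +0·2° lon, +3·1° lat → SW at lon -180°, lat 53°.
Subsquare i=8, x=23: +8·0.0833333° lon, +23·0.0416667° lat → SW at lon -179.333°, lat 53.9583°.
Cell spans 0.0833333° lon × 0.0416667° lat.
west 179.3333° W, east 179.2500° W.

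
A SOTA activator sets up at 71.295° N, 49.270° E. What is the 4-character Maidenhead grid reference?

LQ41

Offset from 180°W / 90°S: lon 229.27°, lat 161.30°.
Field: lon ⌊229.27/20⌋ = 11 → L; lat ⌊161.30/10⌋ = 16 → Q.
Square: lon ⌊9.27/2⌋ = 4; lat ⌊1.30/1⌋ = 1.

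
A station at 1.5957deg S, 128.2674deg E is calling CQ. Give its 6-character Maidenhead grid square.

PI48dj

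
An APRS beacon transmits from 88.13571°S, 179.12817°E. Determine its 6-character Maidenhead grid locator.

Offset from 180°W / 90°S: lon 359.1282°, lat 1.8643°.
Field (20°×10°, letters A–R): lon ⌊359.1282/20⌋ = 17 → R; lat ⌊1.8643/10⌋ = 0 → A.
Square (2°×1°, digits 0–9): lon ⌊19.1282/2⌋ = 9; lat ⌊1.8643/1⌋ = 1.
Subsquare (5′×2.5′, letters a–x): lon ⌊1.1282/0.0833333⌋ = 13 → n; lat ⌊0.8643/0.0416667⌋ = 20 → u.

RA91nu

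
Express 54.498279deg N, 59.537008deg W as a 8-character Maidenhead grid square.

GO04fl59

Add 180° to longitude and 90° to latitude: 120.46299, 144.49828.
Field: lon ⌊120.46299/20⌋ = 6 → G; lat ⌊144.49828/10⌋ = 14 → O.
Square: lon ⌊0.46299/2⌋ = 0; lat ⌊4.49828/1⌋ = 4.
Subsquare: lon ⌊0.46299/0.0833333⌋ = 5 → f; lat ⌊0.49828/0.0416667⌋ = 11 → l.
Extended square: lon ⌊0.04633/0.00833333⌋ = 5; lat ⌊0.03995/0.00416667⌋ = 9.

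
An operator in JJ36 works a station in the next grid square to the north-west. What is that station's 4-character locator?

JJ27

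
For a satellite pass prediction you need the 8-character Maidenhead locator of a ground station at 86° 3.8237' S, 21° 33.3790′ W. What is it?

HA93fw34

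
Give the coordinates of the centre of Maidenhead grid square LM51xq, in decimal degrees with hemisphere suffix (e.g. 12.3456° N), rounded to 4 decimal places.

Field L=11, M=12: +11·20° lon, +12·10° lat → SW at lon 40°, lat 30°.
Square 5, 1: +5·2° lon, +1·1° lat → SW at lon 50°, lat 31°.
Subsquare x=23, q=16: +23·0.0833333° lon, +16·0.0416667° lat → SW at lon 51.9167°, lat 31.6667°.
Cell spans 0.0833333° lon × 0.0416667° lat. Centre is SW corner plus half of each.
latitude 31.6875° N, longitude 51.9583° E.

31.6875° N, 51.9583° E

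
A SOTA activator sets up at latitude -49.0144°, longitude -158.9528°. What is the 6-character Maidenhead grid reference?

Shift to the Maidenhead origin (180°W, 90°S): lon 21.0472, lat 40.9856.
Field: 21.0472/20 → 1 → B, 40.9856/10 → 4 → E; chars BE.
Square: 1.0472/2 → 0, 0.9856/1 → 0; chars 00.
Subsquare: 1.0472/0.0833333 → 12 → m, 0.9856/0.0416667 → 23 → x; chars mx.

BE00mx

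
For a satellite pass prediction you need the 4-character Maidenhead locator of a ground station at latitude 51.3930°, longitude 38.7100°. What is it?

KO91

Add 180° to longitude and 90° to latitude: 218.71, 141.39.
Field: lon ⌊218.71/20⌋ = 10 → K; lat ⌊141.39/10⌋ = 14 → O.
Square: lon ⌊18.71/2⌋ = 9; lat ⌊1.39/1⌋ = 1.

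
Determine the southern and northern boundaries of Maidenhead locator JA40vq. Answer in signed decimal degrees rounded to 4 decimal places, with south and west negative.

Field J=9, A=0: +9·20° lon, +0·10° lat → SW at lon 0°, lat -90°.
Square 4, 0: +4·2° lon, +0·1° lat → SW at lon 8°, lat -90°.
Subsquare v=21, q=16: +21·0.0833333° lon, +16·0.0416667° lat → SW at lon 9.75°, lat -89.3333°.
Cell spans 0.0833333° lon × 0.0416667° lat.
south -89.3333, north -89.2917.

-89.3333, -89.2917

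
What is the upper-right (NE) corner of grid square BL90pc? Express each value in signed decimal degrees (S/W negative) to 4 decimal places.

20.1250, -140.6667

Field B=1, L=11: +1·20° lon, +11·10° lat → SW at lon -160°, lat 20°.
Square 9, 0: +9·2° lon, +0·1° lat → SW at lon -142°, lat 20°.
Subsquare p=15, c=2: +15·0.0833333° lon, +2·0.0416667° lat → SW at lon -140.75°, lat 20.0833°.
Cell spans 0.0833333° lon × 0.0416667° lat. NE corner is SW corner plus one full cell.
latitude 20.1250, longitude -140.6667.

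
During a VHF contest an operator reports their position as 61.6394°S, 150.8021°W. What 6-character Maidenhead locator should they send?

Shift to the Maidenhead origin (180°W, 90°S): lon 29.1979, lat 28.3606.
Field: lon ⌊29.1979/20⌋ = 1 → B; lat ⌊28.3606/10⌋ = 2 → C.
Square: lon ⌊9.1979/2⌋ = 4; lat ⌊8.3606/1⌋ = 8.
Subsquare: lon ⌊1.1979/0.0833333⌋ = 14 → o; lat ⌊0.3606/0.0416667⌋ = 8 → i.

BC48oi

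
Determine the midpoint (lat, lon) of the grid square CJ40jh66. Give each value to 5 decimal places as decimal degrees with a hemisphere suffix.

0.31875° N, 131.19583° W

Field C=2, J=9: +2·20° lon, +9·10° lat → SW at lon -140°, lat 0°.
Square 4, 0: +4·2° lon, +0·1° lat → SW at lon -132°, lat 0°.
Subsquare j=9, h=7: +9·0.0833333° lon, +7·0.0416667° lat → SW at lon -131.25°, lat 0.291667°.
Extended square 6, 6: +6·0.00833333° lon, +6·0.00416667° lat → SW at lon -131.2°, lat 0.316667°.
Cell spans 0.00833333° lon × 0.00416667° lat. Centre is SW corner plus half of each.
latitude 0.31875° N, longitude 131.19583° W.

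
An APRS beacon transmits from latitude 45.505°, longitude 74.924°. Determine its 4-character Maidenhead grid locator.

Shift to the Maidenhead origin (180°W, 90°S): lon 254.92, lat 135.50.
Field: lon ⌊254.92/20⌋ = 12 → M; lat ⌊135.50/10⌋ = 13 → N.
Square: lon ⌊14.92/2⌋ = 7; lat ⌊5.50/1⌋ = 5.

MN75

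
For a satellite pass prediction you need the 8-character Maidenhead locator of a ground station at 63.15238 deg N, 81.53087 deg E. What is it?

Offset from 180°W / 90°S: lon 261.53087°, lat 153.15238°.
Field: lon ⌊261.53087/20⌋ = 13 → N; lat ⌊153.15238/10⌋ = 15 → P.
Square: lon ⌊1.53087/2⌋ = 0; lat ⌊3.15238/1⌋ = 3.
Subsquare: lon ⌊1.53087/0.0833333⌋ = 18 → s; lat ⌊0.15238/0.0416667⌋ = 3 → d.
Extended square: lon ⌊0.03087/0.00833333⌋ = 3; lat ⌊0.02738/0.00416667⌋ = 6.

NP03sd36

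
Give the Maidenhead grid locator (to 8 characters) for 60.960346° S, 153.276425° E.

Offset from 180°W / 90°S: lon 333.27643°, lat 29.03965°.
Field: lon ⌊333.27643/20⌋ = 16 → Q; lat ⌊29.03965/10⌋ = 2 → C.
Square: lon ⌊13.27643/2⌋ = 6; lat ⌊9.03965/1⌋ = 9.
Subsquare: lon ⌊1.27643/0.0833333⌋ = 15 → p; lat ⌊0.03965/0.0416667⌋ = 0 → a.
Extended square: lon ⌊0.02643/0.00833333⌋ = 3; lat ⌊0.03965/0.00416667⌋ = 9.

QC69pa39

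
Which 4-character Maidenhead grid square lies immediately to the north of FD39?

FE30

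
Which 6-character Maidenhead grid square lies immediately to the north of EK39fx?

EL30fa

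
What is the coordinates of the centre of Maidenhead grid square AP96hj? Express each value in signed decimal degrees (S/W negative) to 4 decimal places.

66.3958, -161.3750

Field A=0, P=15: +0·20° lon, +15·10° lat → SW at lon -180°, lat 60°.
Square 9, 6: +9·2° lon, +6·1° lat → SW at lon -162°, lat 66°.
Subsquare h=7, j=9: +7·0.0833333° lon, +9·0.0416667° lat → SW at lon -161.417°, lat 66.375°.
Cell spans 0.0833333° lon × 0.0416667° lat. Centre is SW corner plus half of each.
latitude 66.3958, longitude -161.3750.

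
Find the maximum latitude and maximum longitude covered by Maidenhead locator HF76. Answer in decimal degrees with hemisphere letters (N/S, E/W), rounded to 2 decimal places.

Field H=7, F=5: +7·20° lon, +5·10° lat → SW at lon -40°, lat -40°.
Square 7, 6: +7·2° lon, +6·1° lat → SW at lon -26°, lat -34°.
Cell spans 2° lon × 1° lat. NE corner is SW corner plus one full cell.
latitude 33.00° S, longitude 24.00° W.

33.00° S, 24.00° W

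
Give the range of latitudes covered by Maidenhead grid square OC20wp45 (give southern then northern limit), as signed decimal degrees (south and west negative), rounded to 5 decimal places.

-69.35417, -69.35000

Field O=14, C=2: +14·20° lon, +2·10° lat → SW at lon 100°, lat -70°.
Square 2, 0: +2·2° lon, +0·1° lat → SW at lon 104°, lat -70°.
Subsquare w=22, p=15: +22·0.0833333° lon, +15·0.0416667° lat → SW at lon 105.833°, lat -69.375°.
Extended square 4, 5: +4·0.00833333° lon, +5·0.00416667° lat → SW at lon 105.867°, lat -69.3542°.
Cell spans 0.00833333° lon × 0.00416667° lat.
south -69.35417, north -69.35000.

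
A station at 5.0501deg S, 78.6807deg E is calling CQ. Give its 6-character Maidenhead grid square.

MI94iw

Offset from 180°W / 90°S: lon 258.6807°, lat 84.9499°.
Field: lon ⌊258.6807/20⌋ = 12 → M; lat ⌊84.9499/10⌋ = 8 → I.
Square: lon ⌊18.6807/2⌋ = 9; lat ⌊4.9499/1⌋ = 4.
Subsquare: lon ⌊0.6807/0.0833333⌋ = 8 → i; lat ⌊0.9499/0.0416667⌋ = 22 → w.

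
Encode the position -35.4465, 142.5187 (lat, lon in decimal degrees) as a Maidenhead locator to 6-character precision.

Shift to the Maidenhead origin (180°W, 90°S): lon 322.5187, lat 54.5535.
Field (20°×10°, letters A–R): lon ⌊322.5187/20⌋ = 16 → Q; lat ⌊54.5535/10⌋ = 5 → F.
Square (2°×1°, digits 0–9): lon ⌊2.5187/2⌋ = 1; lat ⌊4.5535/1⌋ = 4.
Subsquare (5′×2.5′, letters a–x): lon ⌊0.5187/0.0833333⌋ = 6 → g; lat ⌊0.5535/0.0416667⌋ = 13 → n.

QF14gn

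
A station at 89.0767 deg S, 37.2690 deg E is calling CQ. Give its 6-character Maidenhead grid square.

KA80pw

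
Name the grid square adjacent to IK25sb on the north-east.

IK25tc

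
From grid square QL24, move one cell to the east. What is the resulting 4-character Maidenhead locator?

Longitude square 2; +1 → 3.
The latitude characters are unchanged.

QL34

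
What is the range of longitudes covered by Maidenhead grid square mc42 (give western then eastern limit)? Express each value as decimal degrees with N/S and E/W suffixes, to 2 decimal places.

68.00° E, 70.00° E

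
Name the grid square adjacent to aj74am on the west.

Longitude subsquare a = 0; −1 → -1, wraps to 23 = x, carry into square.
Longitude square 7; −1 → 6.
The latitude characters are unchanged.

AJ64xm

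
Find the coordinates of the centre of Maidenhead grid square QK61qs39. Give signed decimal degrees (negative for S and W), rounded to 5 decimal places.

Field Q=16, K=10: +16·20° lon, +10·10° lat → SW at lon 140°, lat 10°.
Square 6, 1: +6·2° lon, +1·1° lat → SW at lon 152°, lat 11°.
Subsquare q=16, s=18: +16·0.0833333° lon, +18·0.0416667° lat → SW at lon 153.333°, lat 11.75°.
Extended square 3, 9: +3·0.00833333° lon, +9·0.00416667° lat → SW at lon 153.358°, lat 11.7875°.
Cell spans 0.00833333° lon × 0.00416667° lat. Centre is SW corner plus half of each.
latitude 11.78958, longitude 153.36250.

11.78958, 153.36250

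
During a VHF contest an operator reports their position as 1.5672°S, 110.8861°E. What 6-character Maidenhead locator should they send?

Shift to the Maidenhead origin (180°W, 90°S): lon 290.8861, lat 88.4328.
Field: lon ⌊290.8861/20⌋ = 14 → O; lat ⌊88.4328/10⌋ = 8 → I.
Square: lon ⌊10.8861/2⌋ = 5; lat ⌊8.4328/1⌋ = 8.
Subsquare: lon ⌊0.8861/0.0833333⌋ = 10 → k; lat ⌊0.4328/0.0416667⌋ = 10 → k.

OI58kk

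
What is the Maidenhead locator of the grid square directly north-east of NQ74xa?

NQ84ab

Longitude subsquare x = 23; +1 → 24, wraps to 0 = a, carry into square.
Longitude square 7; +1 → 8.
Latitude subsquare a = 0; +1 → 1 = b.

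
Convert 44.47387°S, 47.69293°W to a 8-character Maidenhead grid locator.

GE65dm66

Add 180° to longitude and 90° to latitude: 132.30707, 45.52613.
Field: 132.30707/20 → 6 → G, 45.52613/10 → 4 → E; chars GE.
Square: 12.30707/2 → 6, 5.52613/1 → 5; chars 65.
Subsquare: 0.30707/0.0833333 → 3 → d, 0.52613/0.0416667 → 12 → m; chars dm.
Extended square: 0.05707/0.00833333 → 6, 0.02613/0.00416667 → 6; chars 66.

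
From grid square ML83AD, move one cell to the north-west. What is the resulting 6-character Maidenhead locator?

Longitude subsquare a = 0; −1 → -1, wraps to 23 = x, carry into square.
Longitude square 8; −1 → 7.
Latitude subsquare d = 3; +1 → 4 = e.

ML73xe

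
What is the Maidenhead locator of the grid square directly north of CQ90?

Latitude square 0; +1 → 1.
The longitude characters are unchanged.

CQ91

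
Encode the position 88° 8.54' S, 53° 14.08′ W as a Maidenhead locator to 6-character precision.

GA31ju

Shift to the Maidenhead origin (180°W, 90°S): lon 126.7653, lat 1.8577.
Field: lon ⌊126.7653/20⌋ = 6 → G; lat ⌊1.8577/10⌋ = 0 → A.
Square: lon ⌊6.7653/2⌋ = 3; lat ⌊1.8577/1⌋ = 1.
Subsquare: lon ⌊0.7653/0.0833333⌋ = 9 → j; lat ⌊0.8577/0.0416667⌋ = 20 → u.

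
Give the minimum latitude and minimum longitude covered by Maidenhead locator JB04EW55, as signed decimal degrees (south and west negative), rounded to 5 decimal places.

-75.06250, 0.37500

Field J=9, B=1: +9·20° lon, +1·10° lat → SW at lon 0°, lat -80°.
Square 0, 4: +0·2° lon, +4·1° lat → SW at lon 0°, lat -76°.
Subsquare e=4, w=22: +4·0.0833333° lon, +22·0.0416667° lat → SW at lon 0.333333°, lat -75.0833°.
Extended square 5, 5: +5·0.00833333° lon, +5·0.00416667° lat → SW at lon 0.375°, lat -75.0625°.
latitude -75.06250, longitude 0.37500.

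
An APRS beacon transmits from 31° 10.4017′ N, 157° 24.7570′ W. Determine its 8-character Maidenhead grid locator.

Shift to the Maidenhead origin (180°W, 90°S): lon 22.58738, lat 121.17336.
Field: lon ⌊22.58738/20⌋ = 1 → B; lat ⌊121.17336/10⌋ = 12 → M.
Square: lon ⌊2.58738/2⌋ = 1; lat ⌊1.17336/1⌋ = 1.
Subsquare: lon ⌊0.58738/0.0833333⌋ = 7 → h; lat ⌊0.17336/0.0416667⌋ = 4 → e.
Extended square: lon ⌊0.00405/0.00833333⌋ = 0; lat ⌊0.00669/0.00416667⌋ = 1.

BM11he01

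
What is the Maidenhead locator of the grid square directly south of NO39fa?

NO38fx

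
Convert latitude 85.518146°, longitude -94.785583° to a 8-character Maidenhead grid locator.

Offset from 180°W / 90°S: lon 85.21442°, lat 175.51815°.
Field: lon ⌊85.21442/20⌋ = 4 → E; lat ⌊175.51815/10⌋ = 17 → R.
Square: lon ⌊5.21442/2⌋ = 2; lat ⌊5.51815/1⌋ = 5.
Subsquare: lon ⌊1.21442/0.0833333⌋ = 14 → o; lat ⌊0.51815/0.0416667⌋ = 12 → m.
Extended square: lon ⌊0.04775/0.00833333⌋ = 5; lat ⌊0.01815/0.00416667⌋ = 4.

ER25om54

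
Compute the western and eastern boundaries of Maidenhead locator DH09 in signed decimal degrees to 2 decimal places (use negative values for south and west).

-120.00, -118.00

Field D=3, H=7: +3·20° lon, +7·10° lat → SW at lon -120°, lat -20°.
Square 0, 9: +0·2° lon, +9·1° lat → SW at lon -120°, lat -11°.
Cell spans 2° lon × 1° lat.
west -120.00, east -118.00.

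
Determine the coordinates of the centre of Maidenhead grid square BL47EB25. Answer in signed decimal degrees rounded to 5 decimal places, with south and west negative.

27.06458, -151.64583

Field B=1, L=11: +1·20° lon, +11·10° lat → SW at lon -160°, lat 20°.
Square 4, 7: +4·2° lon, +7·1° lat → SW at lon -152°, lat 27°.
Subsquare e=4, b=1: +4·0.0833333° lon, +1·0.0416667° lat → SW at lon -151.667°, lat 27.0417°.
Extended square 2, 5: +2·0.00833333° lon, +5·0.00416667° lat → SW at lon -151.65°, lat 27.0625°.
Cell spans 0.00833333° lon × 0.00416667° lat. Centre is SW corner plus half of each.
latitude 27.06458, longitude -151.64583.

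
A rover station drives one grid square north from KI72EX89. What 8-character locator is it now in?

Latitude extended square 9; +1 → 10, wraps to 0, carry into subsquare.
Latitude subsquare x = 23; +1 → 24, wraps to 0 = a, carry into square.
Latitude square 2; +1 → 3.
The longitude characters are unchanged.

KI73ea80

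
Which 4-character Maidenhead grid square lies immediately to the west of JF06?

IF96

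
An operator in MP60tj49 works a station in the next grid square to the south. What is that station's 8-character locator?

Latitude extended square 9; −1 → 8.
The longitude characters are unchanged.

MP60tj48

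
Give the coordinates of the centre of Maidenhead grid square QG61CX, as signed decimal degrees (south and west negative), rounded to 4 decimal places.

Field Q=16, G=6: +16·20° lon, +6·10° lat → SW at lon 140°, lat -30°.
Square 6, 1: +6·2° lon, +1·1° lat → SW at lon 152°, lat -29°.
Subsquare c=2, x=23: +2·0.0833333° lon, +23·0.0416667° lat → SW at lon 152.167°, lat -28.0417°.
Cell spans 0.0833333° lon × 0.0416667° lat. Centre is SW corner plus half of each.
latitude -28.0208, longitude 152.2083.

-28.0208, 152.2083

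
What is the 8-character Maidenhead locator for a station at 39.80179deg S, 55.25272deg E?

LF70pe07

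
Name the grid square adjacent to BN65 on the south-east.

BN74

Longitude square 6; +1 → 7.
Latitude square 5; −1 → 4.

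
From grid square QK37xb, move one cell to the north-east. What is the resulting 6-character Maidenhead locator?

QK47ac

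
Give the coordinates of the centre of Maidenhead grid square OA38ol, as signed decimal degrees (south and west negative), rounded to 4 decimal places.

-81.5208, 107.2083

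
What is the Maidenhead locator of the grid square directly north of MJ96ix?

MJ97ia

Latitude subsquare x = 23; +1 → 24, wraps to 0 = a, carry into square.
Latitude square 6; +1 → 7.
The longitude characters are unchanged.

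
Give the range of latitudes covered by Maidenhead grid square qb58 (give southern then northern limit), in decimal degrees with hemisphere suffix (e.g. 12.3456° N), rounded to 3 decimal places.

72.000° S, 71.000° S

Field Q=16, B=1: +16·20° lon, +1·10° lat → SW at lon 140°, lat -80°.
Square 5, 8: +5·2° lon, +8·1° lat → SW at lon 150°, lat -72°.
Cell spans 2° lon × 1° lat.
south 72.000° S, north 71.000° S.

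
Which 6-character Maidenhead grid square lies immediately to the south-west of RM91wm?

Longitude subsquare w = 22; −1 → 21 = v.
Latitude subsquare m = 12; −1 → 11 = l.

RM91vl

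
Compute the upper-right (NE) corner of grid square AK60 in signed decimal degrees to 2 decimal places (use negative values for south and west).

11.00, -166.00

Field A=0, K=10: +0·20° lon, +10·10° lat → SW at lon -180°, lat 10°.
Square 6, 0: +6·2° lon, +0·1° lat → SW at lon -168°, lat 10°.
Cell spans 2° lon × 1° lat. NE corner is SW corner plus one full cell.
latitude 11.00, longitude -166.00.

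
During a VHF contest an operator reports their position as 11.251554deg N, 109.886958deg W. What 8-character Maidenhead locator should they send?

Shift to the Maidenhead origin (180°W, 90°S): lon 70.11304, lat 101.25155.
Field: lon ⌊70.11304/20⌋ = 3 → D; lat ⌊101.25155/10⌋ = 10 → K.
Square: lon ⌊10.11304/2⌋ = 5; lat ⌊1.25155/1⌋ = 1.
Subsquare: lon ⌊0.11304/0.0833333⌋ = 1 → b; lat ⌊0.25155/0.0416667⌋ = 6 → g.
Extended square: lon ⌊0.02971/0.00833333⌋ = 3; lat ⌊0.00155/0.00416667⌋ = 0.

DK51bg30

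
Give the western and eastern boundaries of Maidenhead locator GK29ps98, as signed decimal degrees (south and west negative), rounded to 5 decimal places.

-54.67500, -54.66667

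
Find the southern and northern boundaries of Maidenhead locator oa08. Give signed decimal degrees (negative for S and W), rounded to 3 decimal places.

-82.000, -81.000

Field O=14, A=0: +14·20° lon, +0·10° lat → SW at lon 100°, lat -90°.
Square 0, 8: +0·2° lon, +8·1° lat → SW at lon 100°, lat -82°.
Cell spans 2° lon × 1° lat.
south -82.000, north -81.000.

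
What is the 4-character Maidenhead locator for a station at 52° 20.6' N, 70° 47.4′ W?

Offset from 180°W / 90°S: lon 109.21°, lat 142.34°.
Field: lon ⌊109.21/20⌋ = 5 → F; lat ⌊142.34/10⌋ = 14 → O.
Square: lon ⌊9.21/2⌋ = 4; lat ⌊2.34/1⌋ = 2.

FO42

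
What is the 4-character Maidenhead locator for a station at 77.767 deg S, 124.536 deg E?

Add 180° to longitude and 90° to latitude: 304.54, 12.23.
Field: lon ⌊304.54/20⌋ = 15 → P; lat ⌊12.23/10⌋ = 1 → B.
Square: lon ⌊4.54/2⌋ = 2; lat ⌊2.23/1⌋ = 2.

PB22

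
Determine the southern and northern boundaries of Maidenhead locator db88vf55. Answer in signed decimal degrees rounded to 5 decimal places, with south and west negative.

-71.77083, -71.76667

Field D=3, B=1: +3·20° lon, +1·10° lat → SW at lon -120°, lat -80°.
Square 8, 8: +8·2° lon, +8·1° lat → SW at lon -104°, lat -72°.
Subsquare v=21, f=5: +21·0.0833333° lon, +5·0.0416667° lat → SW at lon -102.25°, lat -71.7917°.
Extended square 5, 5: +5·0.00833333° lon, +5·0.00416667° lat → SW at lon -102.208°, lat -71.7708°.
Cell spans 0.00833333° lon × 0.00416667° lat.
south -71.77083, north -71.76667.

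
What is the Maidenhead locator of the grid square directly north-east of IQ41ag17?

IQ41ag28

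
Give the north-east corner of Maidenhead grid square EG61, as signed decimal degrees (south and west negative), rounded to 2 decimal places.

Field E=4, G=6: +4·20° lon, +6·10° lat → SW at lon -100°, lat -30°.
Square 6, 1: +6·2° lon, +1·1° lat → SW at lon -88°, lat -29°.
Cell spans 2° lon × 1° lat. NE corner is SW corner plus one full cell.
latitude -28.00, longitude -86.00.

-28.00, -86.00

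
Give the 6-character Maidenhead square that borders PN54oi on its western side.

PN54ni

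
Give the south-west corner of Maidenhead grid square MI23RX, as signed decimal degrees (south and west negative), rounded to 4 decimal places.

-6.0417, 65.4167

Field M=12, I=8: +12·20° lon, +8·10° lat → SW at lon 60°, lat -10°.
Square 2, 3: +2·2° lon, +3·1° lat → SW at lon 64°, lat -7°.
Subsquare r=17, x=23: +17·0.0833333° lon, +23·0.0416667° lat → SW at lon 65.4167°, lat -6.04167°.
latitude -6.0417, longitude 65.4167.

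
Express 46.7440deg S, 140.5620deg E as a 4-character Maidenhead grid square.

Offset from 180°W / 90°S: lon 320.56°, lat 43.26°.
Field: 320.56/20 → 16 → Q, 43.26/10 → 4 → E; chars QE.
Square: 0.56/2 → 0, 3.26/1 → 3; chars 03.

QE03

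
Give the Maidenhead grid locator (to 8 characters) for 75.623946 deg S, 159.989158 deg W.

BB04aj10

Add 180° to longitude and 90° to latitude: 20.01084, 14.37605.
Field: 20.01084/20 → 1 → B, 14.37605/10 → 1 → B; chars BB.
Square: 0.01084/2 → 0, 4.37605/1 → 4; chars 04.
Subsquare: 0.01084/0.0833333 → 0 → a, 0.37605/0.0416667 → 9 → j; chars aj.
Extended square: 0.01084/0.00833333 → 1, 0.00105/0.00416667 → 0; chars 10.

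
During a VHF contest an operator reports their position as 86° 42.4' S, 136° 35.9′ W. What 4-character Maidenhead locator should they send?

CA13

Add 180° to longitude and 90° to latitude: 43.40, 3.29.
Field (20°×10°, letters A–R): lon ⌊43.40/20⌋ = 2 → C; lat ⌊3.29/10⌋ = 0 → A.
Square (2°×1°, digits 0–9): lon ⌊3.40/2⌋ = 1; lat ⌊3.29/1⌋ = 3.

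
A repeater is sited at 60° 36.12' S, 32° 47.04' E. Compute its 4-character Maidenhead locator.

Shift to the Maidenhead origin (180°W, 90°S): lon 212.78, lat 29.40.
Field: lon ⌊212.78/20⌋ = 10 → K; lat ⌊29.40/10⌋ = 2 → C.
Square: lon ⌊12.78/2⌋ = 6; lat ⌊9.40/1⌋ = 9.

KC69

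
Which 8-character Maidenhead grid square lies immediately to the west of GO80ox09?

GO80nx99

Longitude extended square 0; −1 → -1, wraps to 9, carry into subsquare.
Longitude subsquare o = 14; −1 → 13 = n.
The latitude characters are unchanged.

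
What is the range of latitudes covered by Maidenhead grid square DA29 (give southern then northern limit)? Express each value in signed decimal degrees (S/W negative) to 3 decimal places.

-81.000, -80.000

Field D=3, A=0: +3·20° lon, +0·10° lat → SW at lon -120°, lat -90°.
Square 2, 9: +2·2° lon, +9·1° lat → SW at lon -116°, lat -81°.
Cell spans 2° lon × 1° lat.
south -81.000, north -80.000.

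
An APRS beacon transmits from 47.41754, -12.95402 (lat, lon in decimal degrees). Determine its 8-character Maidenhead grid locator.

IN37mk50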